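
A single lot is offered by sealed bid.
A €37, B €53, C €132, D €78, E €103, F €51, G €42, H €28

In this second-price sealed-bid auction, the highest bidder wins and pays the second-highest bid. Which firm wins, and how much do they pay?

C pays €103

Bids ranked: 132 (C) > 103 (E) > 78 (D) > 53 (B) > 51 (F) > 42 (G) > …
C wins with the highest bid; price is set by the runner-up at €103.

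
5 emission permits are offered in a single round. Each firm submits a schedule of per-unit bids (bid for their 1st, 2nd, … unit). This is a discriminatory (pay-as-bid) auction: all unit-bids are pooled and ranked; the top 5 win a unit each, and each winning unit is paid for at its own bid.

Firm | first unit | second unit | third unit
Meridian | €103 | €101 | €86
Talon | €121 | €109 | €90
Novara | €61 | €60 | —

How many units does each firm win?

Meridian 2, Talon 3

Merging the schedules and taking the best 5: 121 (Talon-1), 109 (Talon-2), 103 (Meridian-1), 101 (Meridian-2), 90 (Talon-3)
Next rejected bid: €86 (not a price — pay-as-bid).
Allocation: Meridian 2, Talon 3.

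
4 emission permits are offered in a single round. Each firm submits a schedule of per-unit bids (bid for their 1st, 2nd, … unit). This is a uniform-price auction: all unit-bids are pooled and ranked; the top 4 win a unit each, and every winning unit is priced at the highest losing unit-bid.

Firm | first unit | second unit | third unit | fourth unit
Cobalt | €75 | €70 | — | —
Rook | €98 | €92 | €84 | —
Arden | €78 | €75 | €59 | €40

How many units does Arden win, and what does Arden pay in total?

Merging the schedules and taking the best 4: 98 (Rook-1), 92 (Rook-2), 84 (Rook-3), 78 (Arden-1)
First bid not allocated: €75.
Arden wins 1 unit(s) at €75 each.

Arden: 1 unit, pays €75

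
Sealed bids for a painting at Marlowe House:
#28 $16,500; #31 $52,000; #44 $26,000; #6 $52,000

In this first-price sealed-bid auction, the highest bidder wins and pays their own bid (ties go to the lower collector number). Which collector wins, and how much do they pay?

Rule: the highest bidder wins and pays their own bid.
Sorting bids: 52,000 (#6) > 52,000 (#31) > 26,000 (#44) > 16,500 (#28)
#6 and #31 tie at $52,000; tie-break gives it to #6.
First-price: #6 pays what they bid, $52,000.

#6 pays $52,000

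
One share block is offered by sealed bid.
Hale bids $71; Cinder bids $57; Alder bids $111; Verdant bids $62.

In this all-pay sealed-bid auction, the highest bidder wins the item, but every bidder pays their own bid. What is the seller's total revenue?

Total revenue: $301

Bids ranked: 111 (Alder) > 71 (Hale) > 62 (Verdant) > 57 (Cinder)
Alder wins with the top bid; all bids are sunk regardless.
Every bidder forfeits their bid regardless of winning.
Revenue = 71 + 57 + 111 + 62 = $301.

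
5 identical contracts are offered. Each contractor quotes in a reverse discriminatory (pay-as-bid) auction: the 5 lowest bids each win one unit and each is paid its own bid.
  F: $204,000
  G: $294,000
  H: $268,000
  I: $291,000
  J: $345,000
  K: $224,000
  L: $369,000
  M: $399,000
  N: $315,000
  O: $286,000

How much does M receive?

M is paid $0

Ordering the bids: 204,000 (F), 224,000 (K), 268,000 (H), 286,000 (O), 291,000 (I), 294,000 (G), 315,000 (N), …
Winners (5 units): F, K, H, O, I.
M does not win → $0.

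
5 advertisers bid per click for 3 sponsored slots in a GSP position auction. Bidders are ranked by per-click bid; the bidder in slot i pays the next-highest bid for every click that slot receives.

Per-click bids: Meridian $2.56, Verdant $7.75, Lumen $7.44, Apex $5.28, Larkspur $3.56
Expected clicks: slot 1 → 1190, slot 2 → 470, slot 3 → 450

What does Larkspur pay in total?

Ranked by bid: $7.75 (Verdant) > $7.44 (Lumen) > $5.28 (Apex) > $3.56 (Larkspur) > …
Larkspur ranks below slot 3 → no slot, pays nothing.

Larkspur pays $0.00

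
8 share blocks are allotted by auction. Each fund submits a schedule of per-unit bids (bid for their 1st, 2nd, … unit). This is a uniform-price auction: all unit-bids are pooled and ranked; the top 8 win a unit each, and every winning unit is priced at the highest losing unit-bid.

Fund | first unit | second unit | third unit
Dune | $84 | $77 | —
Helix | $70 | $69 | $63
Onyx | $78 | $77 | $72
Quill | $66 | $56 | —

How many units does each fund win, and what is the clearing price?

Dune 2, Helix 2, Onyx 3, Quill 1; clearing price $63

All unit-bids, highest first — top 8: 84 (Dune-1), 78 (Onyx-1), 77 (Dune-2), 77 (Onyx-2), 72 (Onyx-3), 70 (Helix-1), 69 (Helix-2), 66 (Quill-1)
The (k+1)-th unit-bid is $63.
Allocation: Dune 2, Helix 2, Onyx 3, Quill 1.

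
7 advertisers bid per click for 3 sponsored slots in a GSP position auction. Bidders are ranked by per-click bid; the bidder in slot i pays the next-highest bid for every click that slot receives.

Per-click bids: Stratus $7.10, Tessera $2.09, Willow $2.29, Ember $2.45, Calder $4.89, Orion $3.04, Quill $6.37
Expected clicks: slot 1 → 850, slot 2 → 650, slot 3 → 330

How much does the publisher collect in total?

Total revenue: $9596.20

Ranked by bid: $7.10 (Stratus) > $6.37 (Quill) > $4.89 (Calder) > $3.04 (Orion) > …
Slot 1: Stratus pays $6.37 × 850 = $5414.50
Slot 2: Quill pays $4.89 × 650 = $3178.50
Slot 3: Calder pays $3.04 × 330 = $1003.20
Total = $9596.20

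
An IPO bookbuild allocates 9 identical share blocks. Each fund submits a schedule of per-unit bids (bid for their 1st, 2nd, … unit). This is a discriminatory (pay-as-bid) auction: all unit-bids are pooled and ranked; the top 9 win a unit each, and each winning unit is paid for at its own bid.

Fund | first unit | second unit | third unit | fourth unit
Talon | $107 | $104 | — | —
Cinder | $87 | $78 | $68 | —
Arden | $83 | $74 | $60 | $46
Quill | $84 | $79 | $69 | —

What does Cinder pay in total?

Cinder pays $165

Merging the schedules and taking the best 9: 107 (Talon-1), 104 (Talon-2), 87 (Cinder-1), 84 (Quill-1), 83 (Arden-1), 79 (Quill-2), 78 (Cinder-2), 74 (Arden-2), 69 (Quill-3)
Next rejected bid: $68 (not a price — pay-as-bid).
Cinder's winning unit-bids: 87 + 78 = $165.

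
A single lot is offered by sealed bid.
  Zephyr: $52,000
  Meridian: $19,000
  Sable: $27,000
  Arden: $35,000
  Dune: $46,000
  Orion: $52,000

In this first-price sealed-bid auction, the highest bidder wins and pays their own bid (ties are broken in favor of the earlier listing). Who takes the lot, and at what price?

Rule: the highest bidder wins and pays their own bid.
Bids ranked: 52,000 (Zephyr) > 52,000 (Orion) > 46,000 (Dune) > 35,000 (Arden) > 27,000 (Sable) > 19,000 (Meridian)
Zephyr and Orion tie at $52,000; tie-break gives it to Zephyr.
First-price: Zephyr pays what they bid, $52,000.

Zephyr pays $52,000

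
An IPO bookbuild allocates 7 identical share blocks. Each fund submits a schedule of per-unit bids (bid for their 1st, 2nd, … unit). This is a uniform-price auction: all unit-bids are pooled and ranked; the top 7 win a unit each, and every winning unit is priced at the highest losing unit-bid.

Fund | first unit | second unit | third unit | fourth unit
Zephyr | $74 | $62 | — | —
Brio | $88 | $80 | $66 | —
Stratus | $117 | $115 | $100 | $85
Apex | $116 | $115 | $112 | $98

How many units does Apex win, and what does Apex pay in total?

All unit-bids, highest first — top 7: 117 (Stratus-1), 116 (Apex-1), 115 (Stratus-2), 115 (Apex-2), 112 (Apex-3), 100 (Stratus-3), 98 (Apex-4)
Highest rejected unit-bid = $88.
Apex wins 4 unit(s) at $88 each.

Apex: 4 units, pays $352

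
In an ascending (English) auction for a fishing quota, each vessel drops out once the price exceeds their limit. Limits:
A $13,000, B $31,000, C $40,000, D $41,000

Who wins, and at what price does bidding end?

Limits in order: 41,000 (D) > 40,000 (C) > 31,000 (B) > 13,000 (A)
C is the last rival to drop out, at $40,000; D remains and wins at that price.

D wins at $40,000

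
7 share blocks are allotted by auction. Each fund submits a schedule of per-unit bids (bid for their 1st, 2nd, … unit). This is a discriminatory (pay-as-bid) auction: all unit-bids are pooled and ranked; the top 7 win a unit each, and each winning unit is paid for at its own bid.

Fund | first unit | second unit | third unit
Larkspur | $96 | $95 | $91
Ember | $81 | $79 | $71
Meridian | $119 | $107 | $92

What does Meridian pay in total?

Pooled unit-bids ranked (top 7): 119 (Meridian-1), 107 (Meridian-2), 96 (Larkspur-1), 95 (Larkspur-2), 92 (Meridian-3), 91 (Larkspur-3), 81 (Ember-1)
Next rejected bid: $79 (not a price — pay-as-bid).
Meridian's winning unit-bids: 119 + 107 + 92 = $318.

Meridian pays $318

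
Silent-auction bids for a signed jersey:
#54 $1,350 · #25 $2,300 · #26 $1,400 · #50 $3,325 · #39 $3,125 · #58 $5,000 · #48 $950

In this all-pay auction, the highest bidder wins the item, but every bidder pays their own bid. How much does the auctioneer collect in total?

Total revenue: $17,450

All-pay auction: the highest bidder wins the item, but every bidder pays their own bid.
Bids ranked: 5,000 (#58) > 3,325 (#50) > 3,125 (#39) > 2,300 (#25) > 1,400 (#26) > 1,350 (#54) > …
#58 wins with the top bid; all bids are sunk regardless.
Every bidder forfeits their bid regardless of winning.
Revenue = 1,350 + 2,300 + 1,400 + 3,325 + 3,125 + 5,000 + 950 = $17,450.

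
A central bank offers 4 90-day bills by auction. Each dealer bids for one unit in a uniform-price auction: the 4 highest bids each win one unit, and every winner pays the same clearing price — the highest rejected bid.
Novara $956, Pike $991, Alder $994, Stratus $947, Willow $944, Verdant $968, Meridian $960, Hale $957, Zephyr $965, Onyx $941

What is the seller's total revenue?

Ordering the bids: 994 (Alder), 991 (Pike), 968 (Verdant), 965 (Zephyr), 960 (Meridian), 957 (Hale), …
The 4 highest are Alder, Pike, Verdant, Zephyr.
Highest unsuccessful bid: $960 → clearing price.
Total revenue = 4 × $960 = $3,840.

Total revenue: $3,840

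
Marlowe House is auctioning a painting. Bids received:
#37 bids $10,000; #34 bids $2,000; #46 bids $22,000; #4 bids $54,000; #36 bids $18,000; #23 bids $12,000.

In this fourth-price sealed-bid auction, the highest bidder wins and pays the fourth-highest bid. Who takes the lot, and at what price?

Fourth-price sealed-bid auction: the highest bidder wins and pays the fourth-highest bid.
Bids in order: 54,000 (#4) > 22,000 (#46) > 18,000 (#36) > 12,000 (#23) > 10,000 (#37) > 2,000 (#34)
#4 wins; payment is bid #4 in the ranking = $12,000.

#4 pays $12,000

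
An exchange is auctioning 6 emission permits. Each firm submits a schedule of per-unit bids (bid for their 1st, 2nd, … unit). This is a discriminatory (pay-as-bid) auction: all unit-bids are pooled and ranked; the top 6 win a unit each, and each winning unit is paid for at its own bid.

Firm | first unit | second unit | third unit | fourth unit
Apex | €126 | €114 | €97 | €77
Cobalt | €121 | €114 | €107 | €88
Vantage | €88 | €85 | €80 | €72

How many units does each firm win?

Apex 3, Cobalt 3

Merging the schedules and taking the best 6: 126 (Apex-1), 121 (Cobalt-1), 114 (Apex-2), 114 (Cobalt-2), 107 (Cobalt-3), 97 (Apex-3)
Next rejected bid: €88 (not a price — pay-as-bid).
Allocation: Apex 3, Cobalt 3.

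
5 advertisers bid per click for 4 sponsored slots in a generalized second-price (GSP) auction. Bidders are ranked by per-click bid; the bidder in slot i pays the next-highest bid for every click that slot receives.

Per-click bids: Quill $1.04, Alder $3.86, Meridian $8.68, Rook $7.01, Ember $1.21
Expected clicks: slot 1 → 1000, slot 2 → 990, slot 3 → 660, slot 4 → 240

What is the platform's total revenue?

Sorting advertisers: $8.68 (Meridian) > $7.01 (Rook) > $3.86 (Alder) > $1.21 (Ember) > $1.04 (Quill)
Slot 1: Meridian pays $7.01 × 1000 = $7010.00
Slot 2: Rook pays $3.86 × 990 = $3821.40
Slot 3: Alder pays $1.21 × 660 = $798.60
Slot 4: Ember pays $1.04 × 240 = $249.60
Total = $11879.60

Total revenue: $11879.60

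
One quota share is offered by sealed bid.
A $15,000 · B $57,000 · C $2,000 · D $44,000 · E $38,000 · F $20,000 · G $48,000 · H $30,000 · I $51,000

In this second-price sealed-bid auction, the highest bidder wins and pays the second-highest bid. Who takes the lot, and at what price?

Second-price sealed-bid auction: the highest bidder wins and pays the second-highest bid.
Bids in order: 57,000 (B) > 51,000 (I) > 48,000 (G) > 44,000 (D) > 38,000 (E) > 30,000 (H) > …
B is highest; pays the second-highest bid, $51,000.

B pays $51,000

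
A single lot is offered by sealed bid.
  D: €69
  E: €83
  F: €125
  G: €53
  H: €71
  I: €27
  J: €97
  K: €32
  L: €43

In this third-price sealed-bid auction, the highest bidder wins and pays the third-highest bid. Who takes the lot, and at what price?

Third-price sealed-bid auction: the highest bidder wins and pays the third-highest bid.
Sorting bids: 125 (F) > 97 (J) > 83 (E) > 71 (H) > 69 (D) > 53 (G) > …
F is highest; pays the third-highest bid, €83.

F pays €83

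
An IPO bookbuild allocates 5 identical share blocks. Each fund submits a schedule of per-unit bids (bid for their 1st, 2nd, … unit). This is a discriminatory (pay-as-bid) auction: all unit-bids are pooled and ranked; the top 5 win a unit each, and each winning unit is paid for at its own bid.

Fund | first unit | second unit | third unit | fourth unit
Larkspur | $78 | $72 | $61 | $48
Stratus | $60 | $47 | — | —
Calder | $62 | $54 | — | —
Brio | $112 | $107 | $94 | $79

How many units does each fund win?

Brio 4, Larkspur 1

Pooled unit-bids ranked (top 5): 112 (Brio-1), 107 (Brio-2), 94 (Brio-3), 79 (Brio-4), 78 (Larkspur-1)
Next rejected bid: $72 (not a price — pay-as-bid).
Allocation: Brio 4, Larkspur 1.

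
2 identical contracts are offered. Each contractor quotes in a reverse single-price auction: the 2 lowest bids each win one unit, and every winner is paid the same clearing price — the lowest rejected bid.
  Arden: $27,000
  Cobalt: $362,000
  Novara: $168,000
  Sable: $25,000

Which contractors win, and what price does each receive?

Sable, Arden; each is paid $168,000

Sorting: 25,000 (Sable), 27,000 (Arden), 168,000 (Novara), 362,000 (Cobalt)
The 2 lowest are Sable, Arden.
Lowest unsuccessful bid: $168,000 → clearing price.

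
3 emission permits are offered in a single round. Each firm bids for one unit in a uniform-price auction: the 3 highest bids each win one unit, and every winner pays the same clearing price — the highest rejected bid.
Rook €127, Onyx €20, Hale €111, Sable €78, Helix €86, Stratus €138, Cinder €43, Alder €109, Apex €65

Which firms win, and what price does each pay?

Stratus, Rook, Hale; each pays €109

Sorting: 138 (Stratus), 127 (Rook), 111 (Hale), 109 (Alder), 86 (Helix), …
Top 3: Stratus, Rook, Hale.
First losing bid is Alder's €109, which sets the uniform price.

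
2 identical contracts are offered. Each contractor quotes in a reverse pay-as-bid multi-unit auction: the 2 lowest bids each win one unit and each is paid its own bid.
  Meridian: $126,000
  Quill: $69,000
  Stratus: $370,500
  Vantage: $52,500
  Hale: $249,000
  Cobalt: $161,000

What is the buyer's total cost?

Sorting: 52,500 (Vantage), 69,000 (Quill), 126,000 (Meridian), 161,000 (Cobalt), …
The 2 lowest are Vantage, Quill.
Total cost = 52,500 + 69,000 = $121,500.

Total cost: $121,500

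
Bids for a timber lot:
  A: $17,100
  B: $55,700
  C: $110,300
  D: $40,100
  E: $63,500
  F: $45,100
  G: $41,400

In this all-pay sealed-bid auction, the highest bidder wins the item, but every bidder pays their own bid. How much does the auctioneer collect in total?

Bids in order: 110,300 (C) > 63,500 (E) > 55,700 (B) > 45,100 (F) > 41,400 (G) > 40,100 (D) > …
C wins with the top bid; all bids are sunk regardless.
Every bidder forfeits their bid regardless of winning.
Revenue = 17,100 + 55,700 + 110,300 + 40,100 + 63,500 + 45,100 + 41,400 = $373,200.

Total revenue: $373,200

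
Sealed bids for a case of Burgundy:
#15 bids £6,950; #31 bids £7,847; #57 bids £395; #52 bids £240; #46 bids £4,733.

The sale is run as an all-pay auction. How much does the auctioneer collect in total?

Bids in order: 7,847 (#31) > 6,950 (#15) > 4,733 (#46) > 395 (#57) > 240 (#52)
Every bidder forfeits their bid regardless of winning.
Revenue = 6,950 + 7,847 + 395 + 240 + 4,733 = £20,165.

Total revenue: £20,165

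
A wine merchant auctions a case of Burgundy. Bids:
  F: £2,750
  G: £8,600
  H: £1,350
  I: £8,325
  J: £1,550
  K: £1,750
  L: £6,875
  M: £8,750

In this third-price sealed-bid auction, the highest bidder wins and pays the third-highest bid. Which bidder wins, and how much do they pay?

Third-price sealed-bid auction: the highest bidder wins and pays the third-highest bid.
Bids in order: 8,750 (M) > 8,600 (G) > 8,325 (I) > 6,875 (L) > 2,750 (F) > 1,750 (K) > …
M wins; payment is bid #3 in the ranking = £8,325.

M pays £8,325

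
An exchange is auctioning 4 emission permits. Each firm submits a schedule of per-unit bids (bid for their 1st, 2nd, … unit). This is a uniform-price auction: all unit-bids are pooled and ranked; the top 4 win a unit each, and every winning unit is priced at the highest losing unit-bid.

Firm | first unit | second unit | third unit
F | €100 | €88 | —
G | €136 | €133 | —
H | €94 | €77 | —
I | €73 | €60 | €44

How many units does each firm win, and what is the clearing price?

Merging the schedules and taking the best 4: 136 (G-1), 133 (G-2), 100 (F-1), 94 (H-1)
The (k+1)-th unit-bid is €88.
Allocation: F 1, G 2, H 1.

F 1, G 2, H 1; clearing price €88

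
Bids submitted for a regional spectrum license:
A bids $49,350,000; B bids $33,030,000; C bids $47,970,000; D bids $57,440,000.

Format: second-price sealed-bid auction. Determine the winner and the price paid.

D pays $49,350,000

Bids ranked: 57,440,000 (D) > 49,350,000 (A) > 47,970,000 (C) > 33,030,000 (B)
D is highest; pays the second-highest bid, $49,350,000.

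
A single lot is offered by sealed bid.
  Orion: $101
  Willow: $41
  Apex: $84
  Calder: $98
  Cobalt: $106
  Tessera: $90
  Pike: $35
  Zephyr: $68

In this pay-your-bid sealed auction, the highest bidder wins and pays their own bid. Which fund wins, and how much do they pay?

Cobalt pays $106

Bids ranked: 106 (Cobalt) > 101 (Orion) > 98 (Calder) > 90 (Tessera) > 84 (Apex) > 68 (Zephyr) > …
Cobalt has the highest bid and pays exactly that: $106.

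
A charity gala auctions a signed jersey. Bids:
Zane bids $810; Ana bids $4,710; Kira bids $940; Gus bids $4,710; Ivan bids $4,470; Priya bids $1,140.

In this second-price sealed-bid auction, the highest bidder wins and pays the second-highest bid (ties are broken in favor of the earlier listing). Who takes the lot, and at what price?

Bids ranked: 4,710 (Ana) > 4,710 (Gus) > 4,470 (Ivan) > 1,140 (Priya) > 940 (Kira) > 810 (Zane)
Tie at $4,710 → Ana wins by tie-break.
Ana is highest; pays the second-highest bid, $4,710.

Ana pays $4,710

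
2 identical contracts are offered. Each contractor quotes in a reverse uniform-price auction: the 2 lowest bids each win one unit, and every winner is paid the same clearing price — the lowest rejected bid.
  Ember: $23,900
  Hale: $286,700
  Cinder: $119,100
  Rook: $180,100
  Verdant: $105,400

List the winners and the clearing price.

Ember, Verdant; each is paid $119,100

Bids ranked low→high: 23,900 (Ember), 105,400 (Verdant), 119,100 (Cinder), 180,100 (Rook), …
Winners (2 units): Ember, Verdant.
Lowest unsuccessful bid: $119,100 → clearing price.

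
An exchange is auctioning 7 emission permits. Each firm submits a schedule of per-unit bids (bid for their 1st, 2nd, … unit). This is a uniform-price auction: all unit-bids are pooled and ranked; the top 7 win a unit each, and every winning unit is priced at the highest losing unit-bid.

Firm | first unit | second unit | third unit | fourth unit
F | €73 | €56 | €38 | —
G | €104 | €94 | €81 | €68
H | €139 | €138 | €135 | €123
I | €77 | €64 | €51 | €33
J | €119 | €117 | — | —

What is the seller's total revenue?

Total revenue: €658

Merging the schedules and taking the best 7: 139 (H-1), 138 (H-2), 135 (H-3), 123 (H-4), 119 (J-1), 117 (J-2), 104 (G-1)
First bid not allocated: €94.
Allocation: G 1, H 4, J 2. Every unit priced at €94.
Revenue = 7 × 94 = €658.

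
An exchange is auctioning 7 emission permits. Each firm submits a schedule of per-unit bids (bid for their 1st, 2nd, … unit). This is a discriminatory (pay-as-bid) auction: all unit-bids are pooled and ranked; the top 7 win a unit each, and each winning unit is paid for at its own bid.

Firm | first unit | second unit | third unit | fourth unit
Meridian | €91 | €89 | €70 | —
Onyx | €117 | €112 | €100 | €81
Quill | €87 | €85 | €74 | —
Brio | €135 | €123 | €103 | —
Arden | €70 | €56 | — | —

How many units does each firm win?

Brio 3, Meridian 1, Onyx 3

Pooled unit-bids ranked (top 7): 135 (Brio-1), 123 (Brio-2), 117 (Onyx-1), 112 (Onyx-2), 103 (Brio-3), 100 (Onyx-3), 91 (Meridian-1)
Next rejected bid: €89 (not a price — pay-as-bid).
Allocation: Brio 3, Meridian 1, Onyx 3.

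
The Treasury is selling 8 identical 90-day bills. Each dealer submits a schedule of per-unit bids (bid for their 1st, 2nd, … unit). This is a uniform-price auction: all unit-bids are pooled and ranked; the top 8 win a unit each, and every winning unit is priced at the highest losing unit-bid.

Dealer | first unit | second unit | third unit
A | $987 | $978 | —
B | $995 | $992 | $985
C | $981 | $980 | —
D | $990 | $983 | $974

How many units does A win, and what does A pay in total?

A: 1 unit, pays $978

Merging the schedules and taking the best 8: 995 (B-1), 992 (B-2), 990 (D-1), 987 (A-1), 985 (B-3), 983 (D-2), 981 (C-1), 980 (C-2)
Highest rejected unit-bid = $978.
A wins 1 unit(s) at $978 each.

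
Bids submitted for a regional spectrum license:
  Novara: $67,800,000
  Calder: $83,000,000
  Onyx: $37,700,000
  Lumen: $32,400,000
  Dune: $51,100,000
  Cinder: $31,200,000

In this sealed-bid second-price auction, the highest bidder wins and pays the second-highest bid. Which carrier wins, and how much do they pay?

Calder pays $67,800,000

Sealed-bid second-price auction: the highest bidder wins and pays the second-highest bid.
Sorting bids: 83,000,000 (Calder) > 67,800,000 (Novara) > 51,100,000 (Dune) > 37,700,000 (Onyx) > 32,400,000 (Lumen) > 31,200,000 (Cinder)
Second-price: Calder pays Novara's bid of $67,800,000.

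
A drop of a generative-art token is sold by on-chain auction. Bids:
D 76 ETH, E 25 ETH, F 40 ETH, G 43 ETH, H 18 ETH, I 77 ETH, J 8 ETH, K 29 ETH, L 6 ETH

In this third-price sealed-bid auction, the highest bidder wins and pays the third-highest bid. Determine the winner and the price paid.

Rule: the highest bidder wins and pays the third-highest bid.
Bids in order: 77 (I) > 76 (D) > 43 (G) > 40 (F) > 29 (K) > 25 (E) > …
I wins; payment is bid #3 in the ranking = 43 ETH.

I pays 43 ETH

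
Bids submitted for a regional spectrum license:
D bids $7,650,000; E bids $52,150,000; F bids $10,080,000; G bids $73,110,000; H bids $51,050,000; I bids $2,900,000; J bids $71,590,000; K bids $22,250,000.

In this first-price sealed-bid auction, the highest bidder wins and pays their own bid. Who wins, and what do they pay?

Bids in order: 73,110,000 (G) > 71,590,000 (J) > 52,150,000 (E) > 51,050,000 (H) > 22,250,000 (K) > 10,080,000 (F) > …
First-price: G pays what they bid, $73,110,000.

G pays $73,110,000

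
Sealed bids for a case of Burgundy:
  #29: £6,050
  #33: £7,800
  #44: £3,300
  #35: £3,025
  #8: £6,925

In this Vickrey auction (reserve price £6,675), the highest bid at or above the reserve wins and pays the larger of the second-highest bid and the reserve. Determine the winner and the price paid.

Bids ranked: 7,800 (#33) > 6,925 (#8) > 6,050 (#29) > 3,300 (#44) > 3,025 (#35)
#33 has the top bid at or above the reserve (£7,800).
max(second-highest £6,925, reserve £6,675) = £6,925; the reserve does not bind.

#33 pays £6,925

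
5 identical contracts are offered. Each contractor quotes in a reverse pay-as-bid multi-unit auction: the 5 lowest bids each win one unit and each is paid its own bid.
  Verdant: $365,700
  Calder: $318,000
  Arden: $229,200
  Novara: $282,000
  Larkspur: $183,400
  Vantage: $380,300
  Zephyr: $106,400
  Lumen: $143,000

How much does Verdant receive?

Sorting: 106,400 (Zephyr), 143,000 (Lumen), 183,400 (Larkspur), 229,200 (Arden), 282,000 (Novara), 318,000 (Calder), 365,700 (Verdant), …
Winners (5 units): Zephyr, Lumen, Larkspur, Arden, Novara.
Verdant does not win → $0.

Verdant is paid $0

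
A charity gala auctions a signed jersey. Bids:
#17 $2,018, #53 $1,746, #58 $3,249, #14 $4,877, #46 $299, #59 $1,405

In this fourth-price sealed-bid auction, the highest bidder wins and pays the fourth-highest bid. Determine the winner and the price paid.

#14 pays $1,746

Rule: the highest bidder wins and pays the fourth-highest bid.
Bids in order: 4,877 (#14) > 3,249 (#58) > 2,018 (#17) > 1,746 (#53) > 1,405 (#59) > 299 (#46)
#14 is highest; pays the fourth-highest bid, $1,746.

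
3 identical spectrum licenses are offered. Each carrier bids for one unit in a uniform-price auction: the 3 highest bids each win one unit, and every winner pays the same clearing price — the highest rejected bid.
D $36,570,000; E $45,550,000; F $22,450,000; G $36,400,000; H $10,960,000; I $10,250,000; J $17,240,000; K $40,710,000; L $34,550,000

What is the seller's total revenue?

Ordering the bids: 45,550,000 (E), 40,710,000 (K), 36,570,000 (D), 36,400,000 (G), 34,550,000 (L), …
The 3 highest are E, K, D.
Clearing price = highest rejected bid = $36,400,000.
Total revenue = 3 × $36,400,000 = $109,200,000.

Total revenue: $109,200,000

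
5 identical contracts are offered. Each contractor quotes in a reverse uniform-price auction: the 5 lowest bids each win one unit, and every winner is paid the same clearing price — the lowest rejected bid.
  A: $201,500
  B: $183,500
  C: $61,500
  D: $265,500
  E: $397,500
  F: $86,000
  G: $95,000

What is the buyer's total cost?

Ordering the bids: 61,500 (C), 86,000 (F), 95,000 (G), 183,500 (B), 201,500 (A), 265,500 (D), 397,500 (E)
Winners (5 units): C, F, G, B, A.
Lowest unsuccessful bid: $265,500 → clearing price.
Total cost = 5 × $265,500 = $1,327,500.

Total cost: $1,327,500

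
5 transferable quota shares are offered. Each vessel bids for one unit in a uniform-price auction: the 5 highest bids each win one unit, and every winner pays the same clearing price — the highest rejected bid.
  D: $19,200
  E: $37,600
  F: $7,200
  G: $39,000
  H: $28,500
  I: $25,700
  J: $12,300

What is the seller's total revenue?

Total revenue: $61,500

Bids ranked high→low: 39,000 (G), 37,600 (E), 28,500 (H), 25,700 (I), 19,200 (D), 12,300 (J), 7,200 (F)
Top 5: G, E, H, I, D.
Clearing price = highest rejected bid = $12,300.
Total revenue = 5 × $12,300 = $61,500.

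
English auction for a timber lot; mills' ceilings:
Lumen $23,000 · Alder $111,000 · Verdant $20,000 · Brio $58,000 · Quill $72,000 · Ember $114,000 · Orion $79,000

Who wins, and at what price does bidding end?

Limits in order: 114,000 (Ember) > 111,000 (Alder) > 79,000 (Orion) > 72,000 (Quill) > 58,000 (Brio) > 23,000 (Lumen) > …
Once the price passes $111,000, only Ember is left; the hammer falls at Alder's limit of $111,000.

Ember wins at $111,000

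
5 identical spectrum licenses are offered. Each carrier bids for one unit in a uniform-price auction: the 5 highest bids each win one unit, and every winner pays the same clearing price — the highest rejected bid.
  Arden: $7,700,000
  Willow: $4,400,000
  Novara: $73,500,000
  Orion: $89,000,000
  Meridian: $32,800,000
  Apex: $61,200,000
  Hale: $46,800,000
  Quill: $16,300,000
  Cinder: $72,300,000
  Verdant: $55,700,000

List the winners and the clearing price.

Sorting: 89,000,000 (Orion), 73,500,000 (Novara), 72,300,000 (Cinder), 61,200,000 (Apex), 55,700,000 (Verdant), 46,800,000 (Hale), 32,800,000 (Meridian), …
Winners (5 units): Orion, Novara, Cinder, Apex, Verdant.
Clearing price = highest rejected bid = $46,800,000.

Orion, Novara, Cinder, Apex, Verdant; each pays $46,800,000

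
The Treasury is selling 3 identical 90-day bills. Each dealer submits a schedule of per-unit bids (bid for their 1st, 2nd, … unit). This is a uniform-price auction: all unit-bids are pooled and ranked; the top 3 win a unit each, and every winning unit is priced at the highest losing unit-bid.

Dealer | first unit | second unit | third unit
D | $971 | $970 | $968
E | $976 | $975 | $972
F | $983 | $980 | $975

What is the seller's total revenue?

Total revenue: $2,925

Merging the schedules and taking the best 3: 983 (F-1), 980 (F-2), 976 (E-1)
The (k+1)-th unit-bid is $975.
Allocation: E 1, F 2. Every unit priced at $975.
Revenue = 3 × 975 = $2,925.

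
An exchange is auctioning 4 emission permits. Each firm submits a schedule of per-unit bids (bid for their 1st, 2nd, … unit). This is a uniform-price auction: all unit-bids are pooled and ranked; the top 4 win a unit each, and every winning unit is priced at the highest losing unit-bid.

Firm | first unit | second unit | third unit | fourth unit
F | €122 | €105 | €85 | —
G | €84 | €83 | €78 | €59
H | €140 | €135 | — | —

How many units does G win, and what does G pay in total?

G: 0 units, pays €0

All unit-bids, highest first — top 4: 140 (H-1), 135 (H-2), 122 (F-1), 105 (F-2)
Highest rejected unit-bid = €85.
G wins 0 unit(s) at €85 each.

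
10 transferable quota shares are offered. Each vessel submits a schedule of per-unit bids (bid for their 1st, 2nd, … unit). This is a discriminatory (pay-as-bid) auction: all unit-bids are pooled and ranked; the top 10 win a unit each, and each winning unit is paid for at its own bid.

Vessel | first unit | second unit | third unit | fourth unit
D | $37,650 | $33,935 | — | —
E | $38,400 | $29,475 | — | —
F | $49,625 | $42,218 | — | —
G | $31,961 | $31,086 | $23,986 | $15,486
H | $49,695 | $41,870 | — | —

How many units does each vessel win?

All unit-bids, highest first — top 10: 49,695 (H-1), 49,625 (F-1), 42,218 (F-2), 41,870 (H-2), 38,400 (E-1), 37,650 (D-1), 33,935 (D-2), 31,961 (G-1), 31,086 (G-2), 29,475 (E-2)
Next rejected bid: $23,986 (not a price — pay-as-bid).
Allocation: D 2, E 2, F 2, G 2, H 2.

D 2, E 2, F 2, G 2, H 2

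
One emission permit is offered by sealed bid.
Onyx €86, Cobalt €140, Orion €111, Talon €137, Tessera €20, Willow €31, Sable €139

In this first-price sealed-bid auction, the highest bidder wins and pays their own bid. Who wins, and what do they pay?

Cobalt pays €140

Sorting bids: 140 (Cobalt) > 139 (Sable) > 137 (Talon) > 111 (Orion) > 86 (Onyx) > 31 (Willow) > …
Cobalt is highest → pays own bid, €140.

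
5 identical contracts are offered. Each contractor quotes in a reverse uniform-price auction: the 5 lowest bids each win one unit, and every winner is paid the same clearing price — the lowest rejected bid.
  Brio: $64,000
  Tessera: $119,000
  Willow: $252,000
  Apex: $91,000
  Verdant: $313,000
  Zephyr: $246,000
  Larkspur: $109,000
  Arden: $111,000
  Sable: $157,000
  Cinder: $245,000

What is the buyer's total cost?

Total cost: $785,000

Sorting: 64,000 (Brio), 91,000 (Apex), 109,000 (Larkspur), 111,000 (Arden), 119,000 (Tessera), 157,000 (Sable), 245,000 (Cinder), …
The 5 lowest are Brio, Apex, Larkspur, Arden, Tessera.
Clearing price = lowest rejected bid = $157,000.
Total cost = 5 × $157,000 = $785,000.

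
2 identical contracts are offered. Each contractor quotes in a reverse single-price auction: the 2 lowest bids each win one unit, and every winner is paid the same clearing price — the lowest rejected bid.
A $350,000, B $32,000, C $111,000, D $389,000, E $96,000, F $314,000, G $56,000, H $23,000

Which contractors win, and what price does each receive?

H, B; each is paid $56,000

Sorting: 23,000 (H), 32,000 (B), 56,000 (G), 96,000 (E), …
Winners (2 units): H, B.
Lowest unsuccessful bid: $56,000 → clearing price.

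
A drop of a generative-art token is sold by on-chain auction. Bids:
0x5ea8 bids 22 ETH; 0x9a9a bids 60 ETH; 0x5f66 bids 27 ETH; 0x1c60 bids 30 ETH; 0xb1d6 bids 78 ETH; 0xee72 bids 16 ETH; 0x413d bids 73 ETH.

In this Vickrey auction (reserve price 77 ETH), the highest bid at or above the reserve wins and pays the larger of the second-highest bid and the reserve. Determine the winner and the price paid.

Rule: the highest bid at or above the reserve wins and pays the larger of the second-highest bid and the reserve.
Bids ranked: 78 (0xb1d6) > 73 (0x413d) > 60 (0x9a9a) > 30 (0x1c60) > 27 (0x5f66) > 22 (0x5ea8) > …
0xb1d6 has the top bid at or above the reserve (78 ETH).
max(second-highest 73 ETH, reserve 77 ETH) = 77 ETH.

0xb1d6 pays 77 ETH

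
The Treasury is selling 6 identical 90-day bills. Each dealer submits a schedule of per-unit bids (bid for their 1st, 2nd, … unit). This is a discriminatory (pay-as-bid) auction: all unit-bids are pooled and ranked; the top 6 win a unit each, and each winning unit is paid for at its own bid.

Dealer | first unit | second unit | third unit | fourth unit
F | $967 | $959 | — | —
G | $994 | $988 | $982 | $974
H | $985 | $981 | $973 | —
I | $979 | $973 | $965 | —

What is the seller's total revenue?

All unit-bids, highest first — top 6: 994 (G-1), 988 (G-2), 985 (H-1), 982 (G-3), 981 (H-2), 979 (I-1)
Next rejected bid: $974 (not a price — pay-as-bid).
Each winning unit pays its own bid.
Revenue = 994 + 988 + 985 + 982 + 981 + 979 = $5,909.

Total revenue: $5,909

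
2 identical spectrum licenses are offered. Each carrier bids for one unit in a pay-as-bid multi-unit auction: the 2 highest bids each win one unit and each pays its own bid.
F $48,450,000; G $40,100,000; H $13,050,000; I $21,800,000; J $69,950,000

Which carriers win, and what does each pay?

J $69,950,000, F $48,450,000

Sorting: 69,950,000 (J), 48,450,000 (F), 40,100,000 (G), 21,800,000 (I), …
The 2 highest are J, F.
Each winner pays its own bid: J $69,950,000, F $48,450,000.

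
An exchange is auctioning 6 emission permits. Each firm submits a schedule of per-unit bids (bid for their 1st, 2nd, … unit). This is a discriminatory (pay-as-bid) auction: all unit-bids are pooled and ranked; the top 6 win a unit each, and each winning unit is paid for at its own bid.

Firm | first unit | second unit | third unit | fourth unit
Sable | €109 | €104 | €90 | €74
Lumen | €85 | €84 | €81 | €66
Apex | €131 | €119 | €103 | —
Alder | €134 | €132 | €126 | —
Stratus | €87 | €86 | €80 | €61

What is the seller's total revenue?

Total revenue: €751

Pooled unit-bids ranked (top 6): 134 (Alder-1), 132 (Alder-2), 131 (Apex-1), 126 (Alder-3), 119 (Apex-2), 109 (Sable-1)
Next rejected bid: €104 (not a price — pay-as-bid).
Each winning unit pays its own bid.
Revenue = 134 + 132 + 131 + 126 + 119 + 109 = €751.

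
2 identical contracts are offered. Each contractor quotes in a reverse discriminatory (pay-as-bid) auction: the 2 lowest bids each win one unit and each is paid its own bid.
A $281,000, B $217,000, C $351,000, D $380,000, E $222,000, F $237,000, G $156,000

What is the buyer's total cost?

Sorting: 156,000 (G), 217,000 (B), 222,000 (E), 237,000 (F), …
Lowest 2: G, B.
Total cost = 156,000 + 217,000 = $373,000.

Total cost: $373,000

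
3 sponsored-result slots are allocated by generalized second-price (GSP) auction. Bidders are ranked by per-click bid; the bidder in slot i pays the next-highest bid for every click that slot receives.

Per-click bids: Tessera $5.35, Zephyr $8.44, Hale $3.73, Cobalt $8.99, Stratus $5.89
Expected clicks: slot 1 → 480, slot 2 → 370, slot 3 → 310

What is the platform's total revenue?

Total revenue: $7889.00

Sorting advertisers: $8.99 (Cobalt) > $8.44 (Zephyr) > $5.89 (Stratus) > $5.35 (Tessera) > …
Slot 1: Cobalt pays $8.44 × 480 = $4051.20
Slot 2: Zephyr pays $5.89 × 370 = $2179.30
Slot 3: Stratus pays $5.35 × 310 = $1658.50
Total = $7889.00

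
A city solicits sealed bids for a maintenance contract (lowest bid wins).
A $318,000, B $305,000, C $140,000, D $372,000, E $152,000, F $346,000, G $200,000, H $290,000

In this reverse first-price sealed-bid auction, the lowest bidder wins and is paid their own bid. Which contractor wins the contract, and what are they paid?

Sorting bids: 140,000 (C) < 152,000 (E) < 200,000 (G) < 290,000 (H) < 305,000 (B) < 318,000 (A) < …
First-price: C is paid what they bid, $140,000.

C is paid $140,000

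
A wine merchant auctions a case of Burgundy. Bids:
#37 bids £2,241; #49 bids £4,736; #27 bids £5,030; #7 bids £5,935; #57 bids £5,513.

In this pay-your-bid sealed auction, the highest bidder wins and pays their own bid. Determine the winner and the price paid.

Bids ranked: 5,935 (#7) > 5,513 (#57) > 5,030 (#27) > 4,736 (#49) > 2,241 (#37)
#7 has the highest bid and pays exactly that: £5,935.

#7 pays £5,935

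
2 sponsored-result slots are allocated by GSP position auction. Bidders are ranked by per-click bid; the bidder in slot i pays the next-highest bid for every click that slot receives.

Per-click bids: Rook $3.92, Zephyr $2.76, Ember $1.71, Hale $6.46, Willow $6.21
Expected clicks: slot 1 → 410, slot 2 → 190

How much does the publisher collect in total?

Total revenue: $3290.90

Ranked by bid: $6.46 (Hale) > $6.21 (Willow) > $3.92 (Rook) > …
Slot 1: Hale pays $6.21 × 410 = $2546.10
Slot 2: Willow pays $3.92 × 190 = $744.80
Total = $3290.90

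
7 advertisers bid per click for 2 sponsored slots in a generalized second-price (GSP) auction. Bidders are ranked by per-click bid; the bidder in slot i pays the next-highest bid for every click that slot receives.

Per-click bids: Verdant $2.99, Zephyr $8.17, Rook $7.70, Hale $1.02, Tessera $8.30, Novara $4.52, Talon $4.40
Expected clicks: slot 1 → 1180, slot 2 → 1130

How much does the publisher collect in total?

Total revenue: $18341.60

Per-click bids in order: $8.30 (Tessera) > $8.17 (Zephyr) > $7.70 (Rook) > …
Slot 1: Tessera pays $8.17 × 1180 = $9640.60
Slot 2: Zephyr pays $7.70 × 1130 = $8701.00
Total = $18341.60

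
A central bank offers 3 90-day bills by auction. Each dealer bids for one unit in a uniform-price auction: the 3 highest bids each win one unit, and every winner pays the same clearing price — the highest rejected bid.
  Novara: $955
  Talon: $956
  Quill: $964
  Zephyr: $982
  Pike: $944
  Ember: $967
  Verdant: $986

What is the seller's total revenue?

Sorting: 986 (Verdant), 982 (Zephyr), 967 (Ember), 964 (Quill), 956 (Talon), …
Top 3: Verdant, Zephyr, Ember.
Highest unsuccessful bid: $964 → clearing price.
Total revenue = 3 × $964 = $2,892.

Total revenue: $2,892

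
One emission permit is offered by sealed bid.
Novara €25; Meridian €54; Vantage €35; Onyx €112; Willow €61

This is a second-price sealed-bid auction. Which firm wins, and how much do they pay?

Onyx pays €61

Second-price sealed-bid auction: the highest bidder wins and pays the second-highest bid.
Bids ranked: 112 (Onyx) > 61 (Willow) > 54 (Meridian) > 35 (Vantage) > 25 (Novara)
Onyx is highest; pays the second-highest bid, €61.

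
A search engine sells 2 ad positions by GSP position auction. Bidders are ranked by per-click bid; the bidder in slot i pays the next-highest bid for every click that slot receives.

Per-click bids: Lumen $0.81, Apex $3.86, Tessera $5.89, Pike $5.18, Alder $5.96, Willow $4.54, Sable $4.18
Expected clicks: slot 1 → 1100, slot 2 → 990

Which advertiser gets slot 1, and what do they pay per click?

Sorting advertisers: $5.96 (Alder) > $5.89 (Tessera) > $5.18 (Pike) > …
Slot 1 goes to the first-ranked bidder, Alder, who pays the next bid down: $5.89/click.

Alder; $5.89 per click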